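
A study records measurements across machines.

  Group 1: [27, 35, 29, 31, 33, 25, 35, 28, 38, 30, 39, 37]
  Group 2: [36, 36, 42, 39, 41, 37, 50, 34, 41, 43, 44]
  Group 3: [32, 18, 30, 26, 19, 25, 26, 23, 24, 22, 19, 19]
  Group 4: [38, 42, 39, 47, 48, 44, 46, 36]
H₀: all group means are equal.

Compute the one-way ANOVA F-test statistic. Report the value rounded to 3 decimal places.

test statistic = 37.992

Group means [32.25, 40.27, 23.58, 42.50], grand mean 33.791
SSB = Σnᵢ(x̄ᵢ−x̄)² = 2347.768; SSW = ΣΣ(x−x̄ᵢ)² = 803.348
MSB = 2347.768/3 = 782.5893; MSW = 803.348/39 = 20.5987
F = MSB/MSW = 37.9922
df = (3, 39)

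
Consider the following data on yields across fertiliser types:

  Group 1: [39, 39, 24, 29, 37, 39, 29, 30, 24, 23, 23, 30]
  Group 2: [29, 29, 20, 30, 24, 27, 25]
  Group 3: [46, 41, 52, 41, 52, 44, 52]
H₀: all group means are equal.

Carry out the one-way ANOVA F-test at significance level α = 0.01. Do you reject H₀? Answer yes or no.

Group means [30.50, 26.29, 46.86], grand mean 33.769
SSB = Σnᵢ(x̄ᵢ−x̄)² = 1719.330; SSW = ΣΣ(x−x̄ᵢ)² = 693.286
MSB = 1719.330/2 = 859.6648; MSW = 693.286/23 = 30.1429
F = MSB/MSW = 28.5197
df = (2, 23)
p-value (upper-tail) = 0.00000
At α=0.01: p < α → reject H₀

reject H₀: yes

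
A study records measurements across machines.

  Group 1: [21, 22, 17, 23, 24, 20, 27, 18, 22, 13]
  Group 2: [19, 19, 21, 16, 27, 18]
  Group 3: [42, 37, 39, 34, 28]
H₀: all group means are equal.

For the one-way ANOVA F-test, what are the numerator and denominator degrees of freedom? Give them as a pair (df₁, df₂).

degrees of freedom = [2, 18]

k = 3 groups, N = 21 total
df = (k−1, N−k) = (3−1, 21−3) = (2, 18)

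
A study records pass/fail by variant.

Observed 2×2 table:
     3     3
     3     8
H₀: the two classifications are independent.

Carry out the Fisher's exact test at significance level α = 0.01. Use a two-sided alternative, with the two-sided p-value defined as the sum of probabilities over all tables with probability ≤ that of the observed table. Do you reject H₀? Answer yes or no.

reject H₀: no

Margins: r₁=6, r₂=11, c₁=6, c₂=11, n=17
p_obs = C(6,3)·C(11,3)/C(17,6); sum pmf over tables with pmf ≤ p_obs
p-value (two-sided) = 0.60003
At α=0.01: p ≥ α → fail to reject H₀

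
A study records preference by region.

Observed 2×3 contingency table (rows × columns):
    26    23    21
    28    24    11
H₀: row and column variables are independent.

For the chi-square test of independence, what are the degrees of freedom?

degrees of freedom = 2

df = (r−1)(c−1) = (2−1)·(3−1) = 2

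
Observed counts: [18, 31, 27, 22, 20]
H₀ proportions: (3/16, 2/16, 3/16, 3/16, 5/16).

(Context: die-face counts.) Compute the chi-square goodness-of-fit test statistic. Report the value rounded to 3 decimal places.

n = 118; E_i = n·p_i = [22.12, 14.75, 22.12, 22.12, 36.88]
χ² = (18−22.12)²/22.12 + (31−14.75)²/14.75 + (27−22.12)²/22.12 + (22−22.12)²/22.12 + (20−36.88)²/36.88 = 27.4689
df = 4

test statistic = 27.469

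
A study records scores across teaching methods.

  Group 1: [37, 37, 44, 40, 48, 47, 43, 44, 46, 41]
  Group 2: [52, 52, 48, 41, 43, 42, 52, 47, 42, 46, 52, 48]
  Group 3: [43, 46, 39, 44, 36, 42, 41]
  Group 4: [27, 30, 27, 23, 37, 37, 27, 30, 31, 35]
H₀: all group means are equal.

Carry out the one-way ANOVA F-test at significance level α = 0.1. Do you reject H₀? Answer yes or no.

reject H₀: yes

Group means [42.70, 47.08, 41.57, 30.40], grand mean 40.692
SSB = Σnᵢ(x̄ᵢ−x̄)² = 1595.177; SSW = ΣΣ(x−x̄ᵢ)² = 605.131
MSB = 1595.177/3 = 531.7256; MSW = 605.131/35 = 17.2895
F = MSB/MSW = 30.7543
df = (3, 35)
p-value (upper-tail) = 0.00000
At α=0.1: p < α → reject H₀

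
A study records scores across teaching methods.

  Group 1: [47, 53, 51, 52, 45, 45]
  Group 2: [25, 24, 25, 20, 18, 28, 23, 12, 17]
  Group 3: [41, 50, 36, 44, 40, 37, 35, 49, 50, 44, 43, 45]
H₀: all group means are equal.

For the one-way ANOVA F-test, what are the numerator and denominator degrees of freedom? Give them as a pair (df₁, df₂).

k = 3 groups, N = 27 total
df = (k−1, N−k) = (3−1, 27−3) = (2, 24)

degrees of freedom = [2, 24]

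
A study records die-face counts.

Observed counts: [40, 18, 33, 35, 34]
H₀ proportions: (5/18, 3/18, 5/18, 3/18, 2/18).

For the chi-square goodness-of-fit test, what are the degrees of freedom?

degrees of freedom = 4

df = k − 1 = 5 − 1 = 4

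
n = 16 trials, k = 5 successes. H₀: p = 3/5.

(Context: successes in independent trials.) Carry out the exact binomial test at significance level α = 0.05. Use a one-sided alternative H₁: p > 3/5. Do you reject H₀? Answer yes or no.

Exact binomial: n=16, k=5, p₀=3/5=0.6000
P(X≥5) from Σ C(n,i)·p₀^i·(1−p₀)^(n−i)
p-value (one-sided, H₁ greater) = 0.99510
At α=0.05: p ≥ α → fail to reject H₀

reject H₀: no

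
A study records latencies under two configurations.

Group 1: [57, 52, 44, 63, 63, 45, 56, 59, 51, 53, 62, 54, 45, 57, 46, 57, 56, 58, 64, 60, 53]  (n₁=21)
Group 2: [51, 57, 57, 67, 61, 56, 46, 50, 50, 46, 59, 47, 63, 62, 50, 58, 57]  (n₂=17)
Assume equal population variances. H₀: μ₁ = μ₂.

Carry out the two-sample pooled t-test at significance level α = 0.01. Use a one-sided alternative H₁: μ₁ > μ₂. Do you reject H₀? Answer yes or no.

x̄₁=55.000, s₁=6.156, n₁=21
x̄₂=55.118, s₂=6.363, n₂=17
s_p² = [20·6.156² + 16·6.363²]/36 = 39.0490
SE = √(s_p²·(1/21+1/17)) = 2.0387
t = (55.000−55.118)/2.0387 = -0.0577
df = 36
p-value (one-sided, H₁ greater) = 0.52285
At α=0.01: p ≥ α → fail to reject H₀

reject H₀: no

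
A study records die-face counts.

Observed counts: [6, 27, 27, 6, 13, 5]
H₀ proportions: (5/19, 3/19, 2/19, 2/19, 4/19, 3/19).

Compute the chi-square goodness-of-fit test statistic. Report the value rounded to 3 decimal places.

n = 84; E_i = n·p_i = [22.11, 13.26, 8.84, 8.84, 17.68, 13.26]
χ² = (6−22.11)²/22.11 + (27−13.26)²/13.26 + (27−8.84)²/8.84 + (6−8.84)²/8.84 + (13−17.68)²/17.68 + (5−13.26)²/13.26 = 70.5522
df = 5

test statistic = 70.552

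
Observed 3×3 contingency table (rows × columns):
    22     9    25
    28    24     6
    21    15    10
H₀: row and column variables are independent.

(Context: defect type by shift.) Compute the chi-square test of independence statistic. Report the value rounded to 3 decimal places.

Row totals [56, 58, 46], col totals [71, 48, 41], n=160
χ² = (22−24.85)²/24.85 + (9−16.80)²/16.80 + (25−14.35)²/14.35 + (28−25.74)²/25.74 + (24−17.40)²/17.40 + (6−14.86)²/14.86 + (21−20.41)²/20.41 + (15−13.80)²/13.80 + (10−11.79)²/11.79 = 20.2317
df = 4

test statistic = 20.232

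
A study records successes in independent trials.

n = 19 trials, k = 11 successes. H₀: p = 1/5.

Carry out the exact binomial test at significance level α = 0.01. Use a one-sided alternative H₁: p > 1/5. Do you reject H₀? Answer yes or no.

reject H₀: yes

Exact binomial: n=19, k=11, p₀=1/5=0.2000
P(X≥11) from Σ C(n,i)·p₀^i·(1−p₀)^(n−i)
p-value (one-sided, H₁ greater) = 0.00031
At α=0.01: p < α → reject H₀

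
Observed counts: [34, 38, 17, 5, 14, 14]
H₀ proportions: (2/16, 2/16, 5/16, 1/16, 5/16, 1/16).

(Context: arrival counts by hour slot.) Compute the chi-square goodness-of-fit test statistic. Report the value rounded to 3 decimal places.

test statistic = 90.197

n = 122; E_i = n·p_i = [15.25, 15.25, 38.12, 7.62, 38.12, 7.62]
χ² = (34−15.25)²/15.25 + (38−15.25)²/15.25 + (17−38.12)²/38.12 + (5−7.62)²/7.62 + (14−38.12)²/38.12 + (14−7.62)²/7.62 = 90.1967
df = 5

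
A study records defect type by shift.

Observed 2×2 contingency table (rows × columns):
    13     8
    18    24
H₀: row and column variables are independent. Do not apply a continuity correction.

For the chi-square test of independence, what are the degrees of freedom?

degrees of freedom = 1

df = (r−1)(c−1) = (2−1)·(2−1) = 1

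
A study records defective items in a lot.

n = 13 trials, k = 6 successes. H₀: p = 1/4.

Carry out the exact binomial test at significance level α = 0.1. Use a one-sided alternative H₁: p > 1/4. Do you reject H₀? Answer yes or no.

Exact binomial: n=13, k=6, p₀=1/4=0.2500
P(X≥6) from Σ C(n,i)·p₀^i·(1−p₀)^(n−i)
p-value (one-sided, H₁ greater) = 0.08021
At α=0.1: p < α → reject H₀

reject H₀: yes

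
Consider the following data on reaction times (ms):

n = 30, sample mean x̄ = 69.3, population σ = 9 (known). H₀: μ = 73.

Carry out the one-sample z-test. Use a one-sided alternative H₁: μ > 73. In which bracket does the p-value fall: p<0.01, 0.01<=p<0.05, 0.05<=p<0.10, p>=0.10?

p-value bracket: p>=0.10

SE = σ/√n = 9/√30 = 1.6432
z = (x̄−μ₀)/SE = (69.3−73)/1.6432 = -2.2517
p-value (one-sided, H₁ greater) = 0.98783
→ bracket: p>=0.10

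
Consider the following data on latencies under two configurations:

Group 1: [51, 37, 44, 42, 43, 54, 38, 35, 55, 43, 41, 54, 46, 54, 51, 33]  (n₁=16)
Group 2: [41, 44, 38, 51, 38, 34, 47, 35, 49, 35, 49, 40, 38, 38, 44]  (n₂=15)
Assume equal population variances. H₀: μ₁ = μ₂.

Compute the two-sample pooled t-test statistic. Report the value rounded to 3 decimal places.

test statistic = 1.556

x̄₁=45.062, s₁=7.335, n₁=16
x̄₂=41.400, s₂=5.591, n₂=15
s_p² = [15·7.335² + 14·5.591²]/29 = 42.9151
SE = √(s_p²·(1/16+1/15)) = 2.3544
t = (45.062−41.400)/2.3544 = 1.5556
df = 29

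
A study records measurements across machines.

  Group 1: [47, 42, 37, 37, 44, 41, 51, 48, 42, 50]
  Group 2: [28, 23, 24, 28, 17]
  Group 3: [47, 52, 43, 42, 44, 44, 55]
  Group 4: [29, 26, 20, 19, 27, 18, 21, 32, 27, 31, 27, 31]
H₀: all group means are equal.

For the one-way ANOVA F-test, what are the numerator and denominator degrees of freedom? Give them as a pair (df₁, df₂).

degrees of freedom = [3, 30]

k = 4 groups, N = 34 total
df = (k−1, N−k) = (4−1, 34−4) = (3, 30)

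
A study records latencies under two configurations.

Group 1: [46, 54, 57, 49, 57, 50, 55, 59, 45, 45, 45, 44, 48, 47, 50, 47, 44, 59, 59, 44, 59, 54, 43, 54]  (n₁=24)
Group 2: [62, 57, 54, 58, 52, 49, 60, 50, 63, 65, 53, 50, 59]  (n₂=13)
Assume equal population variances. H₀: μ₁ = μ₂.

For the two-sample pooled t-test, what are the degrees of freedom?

degrees of freedom = 35

df = n₁ + n₂ − 2 = 24 + 13 − 2 = 35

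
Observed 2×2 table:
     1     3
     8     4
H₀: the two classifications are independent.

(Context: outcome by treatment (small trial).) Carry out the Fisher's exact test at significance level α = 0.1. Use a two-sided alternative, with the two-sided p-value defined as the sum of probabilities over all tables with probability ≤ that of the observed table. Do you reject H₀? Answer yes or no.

Margins: r₁=4, r₂=12, c₁=9, c₂=7, n=16
p_obs = C(4,1)·C(12,8)/C(16,9); sum pmf over tables with pmf ≤ p_obs
p-value (two-sided) = 0.26154
At α=0.1: p ≥ α → fail to reject H₀

reject H₀: no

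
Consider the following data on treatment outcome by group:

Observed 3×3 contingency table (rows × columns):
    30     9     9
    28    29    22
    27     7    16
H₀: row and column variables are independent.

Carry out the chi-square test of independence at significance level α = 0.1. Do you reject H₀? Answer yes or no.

reject H₀: yes

Row totals [48, 79, 50], col totals [85, 45, 47], n=177
χ² = (30−23.05)²/23.05 + (9−12.20)²/12.20 + (9−12.75)²/12.75 + (28−37.94)²/37.94 + (29−20.08)²/20.08 + (22−20.98)²/20.98 + (27−24.01)²/24.01 + (7−12.71)²/12.71 + (16−13.28)²/13.28 = 14.1441
df = 4
p-value (upper-tail) = 0.00685
At α=0.1: p < α → reject H₀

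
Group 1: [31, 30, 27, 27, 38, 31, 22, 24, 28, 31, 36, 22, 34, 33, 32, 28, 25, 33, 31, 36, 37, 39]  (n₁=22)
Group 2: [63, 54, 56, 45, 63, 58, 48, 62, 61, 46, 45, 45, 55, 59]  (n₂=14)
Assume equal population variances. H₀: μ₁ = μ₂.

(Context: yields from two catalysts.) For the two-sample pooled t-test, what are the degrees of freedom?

df = n₁ + n₂ − 2 = 22 + 14 − 2 = 34

degrees of freedom = 34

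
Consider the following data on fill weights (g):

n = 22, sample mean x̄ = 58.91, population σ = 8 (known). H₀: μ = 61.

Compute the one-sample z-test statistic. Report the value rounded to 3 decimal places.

test statistic = -1.225

SE = σ/√n = 8/√22 = 1.7056
z = (x̄−μ₀)/SE = (58.91−61)/1.7056 = -1.2254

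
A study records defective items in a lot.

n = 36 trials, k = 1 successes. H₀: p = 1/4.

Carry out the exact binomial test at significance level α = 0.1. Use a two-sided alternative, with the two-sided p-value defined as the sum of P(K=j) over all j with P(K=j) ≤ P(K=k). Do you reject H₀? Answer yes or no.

reject H₀: yes

Exact binomial: n=36, k=1, p₀=1/4=0.2500
P(X=j) = C(n,j)·p₀^j·(1−p₀)^(n−j); p = Σ P(X=j) over j with P(X=j) ≤ P(X=1)
p-value (two-sided) = 0.00074
At α=0.1: p < α → reject H₀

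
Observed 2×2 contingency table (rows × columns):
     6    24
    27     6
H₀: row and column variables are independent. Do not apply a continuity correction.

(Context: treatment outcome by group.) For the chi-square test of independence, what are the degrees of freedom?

df = (r−1)(c−1) = (2−1)·(2−1) = 1

degrees of freedom = 1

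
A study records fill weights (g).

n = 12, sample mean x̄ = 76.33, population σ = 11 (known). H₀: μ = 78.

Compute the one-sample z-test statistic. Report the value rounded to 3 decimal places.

test statistic = -0.526

SE = σ/√n = 11/√12 = 3.1754
z = (x̄−μ₀)/SE = (76.33−78)/3.1754 = -0.5259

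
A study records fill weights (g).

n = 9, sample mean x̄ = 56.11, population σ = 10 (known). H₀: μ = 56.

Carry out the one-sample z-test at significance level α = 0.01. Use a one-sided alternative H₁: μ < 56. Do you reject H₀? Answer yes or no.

SE = σ/√n = 10/√9 = 3.3333
z = (x̄−μ₀)/SE = (56.11−56)/3.3333 = 0.0330
p-value (one-sided, H₁ less) = 0.51316
At α=0.01: p ≥ α → fail to reject H₀

reject H₀: no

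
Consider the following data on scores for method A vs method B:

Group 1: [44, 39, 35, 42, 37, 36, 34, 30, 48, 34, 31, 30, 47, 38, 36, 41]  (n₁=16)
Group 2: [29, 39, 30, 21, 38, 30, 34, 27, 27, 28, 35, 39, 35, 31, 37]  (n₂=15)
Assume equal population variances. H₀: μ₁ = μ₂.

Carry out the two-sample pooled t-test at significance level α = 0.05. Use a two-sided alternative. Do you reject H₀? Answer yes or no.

x̄₁=37.625, s₁=5.584, n₁=16
x̄₂=32.000, s₂=5.251, n₂=15
s_p² = [15·5.584² + 14·5.251²]/29 = 29.4397
SE = √(s_p²·(1/16+1/15)) = 1.9500
t = (37.625−32.000)/1.9500 = 2.8846
df = 29
p-value (two-sided) = 0.00732
At α=0.05: p < α → reject H₀

reject H₀: yes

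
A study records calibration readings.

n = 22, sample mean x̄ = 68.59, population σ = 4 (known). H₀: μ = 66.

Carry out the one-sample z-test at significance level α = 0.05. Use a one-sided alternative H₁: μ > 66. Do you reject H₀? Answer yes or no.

SE = σ/√n = 4/√22 = 0.8528
z = (x̄−μ₀)/SE = (68.59−66)/0.8528 = 3.0370
p-value (one-sided, H₁ greater) = 0.00119
At α=0.05: p < α → reject H₀

reject H₀: yes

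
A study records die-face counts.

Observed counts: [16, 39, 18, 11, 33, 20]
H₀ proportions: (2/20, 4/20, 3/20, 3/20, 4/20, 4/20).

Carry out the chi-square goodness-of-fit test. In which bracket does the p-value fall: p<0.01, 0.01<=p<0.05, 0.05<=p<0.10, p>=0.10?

n = 137; E_i = n·p_i = [13.70, 27.40, 20.55, 20.55, 27.40, 27.40]
χ² = (16−13.70)²/13.70 + (39−27.40)²/27.40 + (18−20.55)²/20.55 + (11−20.55)²/20.55 + (33−27.40)²/27.40 + (20−27.40)²/27.40 = 13.1946
df = 5
p-value (upper-tail) = 0.02162
→ bracket: 0.01<=p<0.05

p-value bracket: 0.01<=p<0.05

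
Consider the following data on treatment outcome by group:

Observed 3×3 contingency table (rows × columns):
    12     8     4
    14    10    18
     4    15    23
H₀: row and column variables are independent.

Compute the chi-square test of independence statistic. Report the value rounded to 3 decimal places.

test statistic = 16.166

Row totals [24, 42, 42], col totals [30, 33, 45], n=108
χ² = (12−6.67)²/6.67 + (8−7.33)²/7.33 + (4−10.00)²/10.00 + (14−11.67)²/11.67 + (10−12.83)²/12.83 + (18−17.50)²/17.50 + (4−11.67)²/11.67 + (15−12.83)²/12.83 + (23−17.50)²/17.50 = 16.1662
df = 4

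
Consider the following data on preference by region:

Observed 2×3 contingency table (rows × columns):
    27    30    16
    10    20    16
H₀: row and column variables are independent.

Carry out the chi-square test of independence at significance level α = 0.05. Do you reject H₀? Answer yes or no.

Row totals [73, 46], col totals [37, 50, 32], n=119
χ² = (27−22.70)²/22.70 + (30−30.67)²/30.67 + (16−19.63)²/19.63 + (10−14.30)²/14.30 + (20−19.33)²/19.33 + (16−12.37)²/12.37 = 3.8847
df = 2
p-value (upper-tail) = 0.14336
At α=0.05: p ≥ α → fail to reject H₀

reject H₀: no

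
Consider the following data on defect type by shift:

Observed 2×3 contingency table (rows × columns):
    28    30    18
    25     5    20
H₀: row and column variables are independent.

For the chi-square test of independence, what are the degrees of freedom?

degrees of freedom = 2

df = (r−1)(c−1) = (2−1)·(3−1) = 2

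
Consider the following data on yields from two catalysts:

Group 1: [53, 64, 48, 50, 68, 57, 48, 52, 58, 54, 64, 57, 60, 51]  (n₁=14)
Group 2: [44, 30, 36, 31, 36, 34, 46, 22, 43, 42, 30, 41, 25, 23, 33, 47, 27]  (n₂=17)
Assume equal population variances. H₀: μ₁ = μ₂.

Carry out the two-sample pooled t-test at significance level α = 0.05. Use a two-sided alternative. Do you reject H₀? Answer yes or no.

reject H₀: yes

x̄₁=56.000, s₁=6.276, n₁=14
x̄₂=34.706, s₂=8.076, n₂=17
s_p² = [13·6.276² + 16·8.076²]/29 = 53.6389
SE = √(s_p²·(1/14+1/17)) = 2.6432
t = (56.000−34.706)/2.6432 = 8.0561
df = 29
p-value (two-sided) = 0.00000
At α=0.05: p < α → reject H₀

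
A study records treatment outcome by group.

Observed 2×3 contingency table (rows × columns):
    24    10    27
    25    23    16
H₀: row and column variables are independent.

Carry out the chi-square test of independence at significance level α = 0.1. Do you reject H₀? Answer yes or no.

reject H₀: yes

Row totals [61, 64], col totals [49, 33, 43], n=125
χ² = (24−23.91)²/23.91 + (10−16.10)²/16.10 + (27−20.98)²/20.98 + (25−25.09)²/25.09 + (23−16.90)²/16.90 + (16−22.02)²/22.02 = 7.8881
df = 2
p-value (upper-tail) = 0.01937
At α=0.1: p < α → reject H₀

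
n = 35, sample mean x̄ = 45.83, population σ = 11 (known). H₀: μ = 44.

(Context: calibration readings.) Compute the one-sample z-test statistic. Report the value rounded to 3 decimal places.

test statistic = 0.984

SE = σ/√n = 11/√35 = 1.8593
z = (x̄−μ₀)/SE = (45.83−44)/1.8593 = 0.9842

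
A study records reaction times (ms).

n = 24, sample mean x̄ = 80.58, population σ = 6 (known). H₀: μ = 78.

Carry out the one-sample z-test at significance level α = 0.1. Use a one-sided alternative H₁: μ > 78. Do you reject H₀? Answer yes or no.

reject H₀: yes

SE = σ/√n = 6/√24 = 1.2247
z = (x̄−μ₀)/SE = (80.58−78)/1.2247 = 2.1066
p-value (one-sided, H₁ greater) = 0.01758
At α=0.1: p < α → reject H₀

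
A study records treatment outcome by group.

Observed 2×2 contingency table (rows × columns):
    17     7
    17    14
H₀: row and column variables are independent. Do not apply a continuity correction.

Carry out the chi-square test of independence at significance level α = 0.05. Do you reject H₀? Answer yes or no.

Row totals [24, 31], col totals [34, 21], n=55
χ² = (17−14.84)²/14.84 + (7−9.16)²/9.16 + (17−19.16)²/19.16 + (14−11.84)²/11.84 = 1.4662
df = 1
p-value (upper-tail) = 0.22595
At α=0.05: p ≥ α → fail to reject H₀

reject H₀: no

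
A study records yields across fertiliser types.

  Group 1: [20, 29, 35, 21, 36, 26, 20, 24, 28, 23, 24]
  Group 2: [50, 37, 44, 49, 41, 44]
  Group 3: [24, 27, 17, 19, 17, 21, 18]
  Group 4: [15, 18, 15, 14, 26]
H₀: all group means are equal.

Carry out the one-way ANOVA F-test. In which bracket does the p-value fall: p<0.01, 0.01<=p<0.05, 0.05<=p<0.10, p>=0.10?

Group means [26.00, 44.17, 20.43, 17.60], grand mean 26.966
SSB = Σnᵢ(x̄ᵢ−x̄)² = 2523.218; SSW = ΣΣ(x−x̄ᵢ)² = 611.748
MSB = 2523.218/3 = 841.0726; MSW = 611.748/25 = 24.4699
F = MSB/MSW = 34.3717
df = (3, 25)
p-value (upper-tail) = 0.00000
→ bracket: p<0.01

p-value bracket: p<0.01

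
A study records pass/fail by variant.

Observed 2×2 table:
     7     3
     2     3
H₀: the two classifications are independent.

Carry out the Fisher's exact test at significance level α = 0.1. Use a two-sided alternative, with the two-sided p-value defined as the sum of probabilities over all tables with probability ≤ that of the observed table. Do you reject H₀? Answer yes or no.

Margins: r₁=10, r₂=5, c₁=9, c₂=6, n=15
p_obs = C(10,7)·C(5,2)/C(15,9); sum pmf over tables with pmf ≤ p_obs
p-value (two-sided) = 0.32867
At α=0.1: p ≥ α → fail to reject H₀

reject H₀: no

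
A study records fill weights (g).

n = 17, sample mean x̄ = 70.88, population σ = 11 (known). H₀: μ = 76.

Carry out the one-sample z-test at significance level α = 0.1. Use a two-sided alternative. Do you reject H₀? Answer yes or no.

reject H₀: yes

SE = σ/√n = 11/√17 = 2.6679
z = (x̄−μ₀)/SE = (70.88−76)/2.6679 = -1.9191
p-value (two-sided) = 0.05497
At α=0.1: p < α → reject H₀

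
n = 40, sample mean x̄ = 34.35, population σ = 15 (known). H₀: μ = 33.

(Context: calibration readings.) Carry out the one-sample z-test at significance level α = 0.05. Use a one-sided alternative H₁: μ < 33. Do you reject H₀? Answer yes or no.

reject H₀: no

SE = σ/√n = 15/√40 = 2.3717
z = (x̄−μ₀)/SE = (34.35−33)/2.3717 = 0.5692
p-value (one-sided, H₁ less) = 0.71539
At α=0.05: p ≥ α → fail to reject H₀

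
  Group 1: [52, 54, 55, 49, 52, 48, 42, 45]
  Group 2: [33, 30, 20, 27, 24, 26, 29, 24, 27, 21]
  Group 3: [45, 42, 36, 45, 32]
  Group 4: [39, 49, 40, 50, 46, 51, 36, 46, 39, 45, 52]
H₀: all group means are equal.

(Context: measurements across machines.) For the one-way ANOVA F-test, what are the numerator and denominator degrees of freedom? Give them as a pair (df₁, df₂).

degrees of freedom = [3, 30]

k = 4 groups, N = 34 total
df = (k−1, N−k) = (4−1, 34−4) = (3, 30)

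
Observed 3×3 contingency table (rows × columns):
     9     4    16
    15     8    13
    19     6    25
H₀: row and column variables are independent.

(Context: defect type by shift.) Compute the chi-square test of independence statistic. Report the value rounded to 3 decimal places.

test statistic = 3.395

Row totals [29, 36, 50], col totals [43, 18, 54], n=115
χ² = (9−10.84)²/10.84 + (4−4.54)²/4.54 + (16−13.62)²/13.62 + (15−13.46)²/13.46 + (8−5.63)²/5.63 + (13−16.90)²/16.90 + (19−18.70)²/18.70 + (6−7.83)²/7.83 + (25−23.48)²/23.48 = 3.3946
df = 4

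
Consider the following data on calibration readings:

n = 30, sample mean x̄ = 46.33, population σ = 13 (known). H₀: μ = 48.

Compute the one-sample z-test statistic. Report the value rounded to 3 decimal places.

SE = σ/√n = 13/√30 = 2.3735
z = (x̄−μ₀)/SE = (46.33−48)/2.3735 = -0.7036

test statistic = -0.704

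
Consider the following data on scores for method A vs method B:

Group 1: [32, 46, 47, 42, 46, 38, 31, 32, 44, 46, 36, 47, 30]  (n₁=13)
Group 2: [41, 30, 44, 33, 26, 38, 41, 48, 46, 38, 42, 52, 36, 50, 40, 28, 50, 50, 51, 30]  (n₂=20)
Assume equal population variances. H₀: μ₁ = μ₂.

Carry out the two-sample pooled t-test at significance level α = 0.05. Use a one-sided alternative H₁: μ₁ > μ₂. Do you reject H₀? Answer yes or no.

x̄₁=39.769, s₁=6.796, n₁=13
x̄₂=40.700, s₂=8.240, n₂=20
s_p² = [12·6.796² + 19·8.240²]/31 = 59.5002
SE = √(s_p²·(1/13+1/20)) = 2.7481
t = (39.769−40.700)/2.7481 = -0.3387
df = 31
p-value (one-sided, H₁ greater) = 0.63144
At α=0.05: p ≥ α → fail to reject H₀

reject H₀: no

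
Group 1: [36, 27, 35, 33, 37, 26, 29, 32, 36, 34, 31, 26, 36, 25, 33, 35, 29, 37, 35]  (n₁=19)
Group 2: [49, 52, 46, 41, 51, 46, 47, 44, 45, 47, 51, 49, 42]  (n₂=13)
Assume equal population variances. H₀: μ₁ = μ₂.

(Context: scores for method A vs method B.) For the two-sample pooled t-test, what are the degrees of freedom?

degrees of freedom = 30

df = n₁ + n₂ − 2 = 19 + 13 − 2 = 30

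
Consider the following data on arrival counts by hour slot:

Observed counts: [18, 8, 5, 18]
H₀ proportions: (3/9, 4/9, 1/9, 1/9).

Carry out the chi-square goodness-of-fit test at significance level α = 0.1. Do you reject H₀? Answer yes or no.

reject H₀: yes

n = 49; E_i = n·p_i = [16.33, 21.78, 5.44, 5.44]
χ² = (18−16.33)²/16.33 + (8−21.78)²/21.78 + (5−5.44)²/5.44 + (18−5.44)²/5.44 = 37.8776
df = 3
p-value (upper-tail) = 0.00000
At α=0.1: p < α → reject H₀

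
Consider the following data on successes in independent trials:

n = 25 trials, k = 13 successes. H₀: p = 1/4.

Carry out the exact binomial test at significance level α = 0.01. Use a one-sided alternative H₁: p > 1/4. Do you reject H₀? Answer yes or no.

reject H₀: yes

Exact binomial: n=25, k=13, p₀=1/4=0.2500
P(X≥13) from Σ C(n,i)·p₀^i·(1−p₀)^(n−i)
p-value (one-sided, H₁ greater) = 0.00337
At α=0.01: p < α → reject H₀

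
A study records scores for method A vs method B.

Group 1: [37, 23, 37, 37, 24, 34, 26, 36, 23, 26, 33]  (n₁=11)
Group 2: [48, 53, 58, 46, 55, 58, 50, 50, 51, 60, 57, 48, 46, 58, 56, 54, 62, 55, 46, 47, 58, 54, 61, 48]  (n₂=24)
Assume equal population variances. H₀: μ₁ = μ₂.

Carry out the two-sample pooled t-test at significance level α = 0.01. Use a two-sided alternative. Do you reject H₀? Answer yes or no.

x̄₁=30.545, s₁=6.089, n₁=11
x̄₂=53.292, s₂=5.137, n₂=24
s_p² = [10·6.089² + 23·5.137²]/33 = 29.6268
SE = √(s_p²·(1/11+1/24)) = 1.9819
t = (30.545−53.292)/1.9819 = -11.4772
df = 33
p-value (two-sided) = 0.00000
At α=0.01: p < α → reject H₀

reject H₀: yes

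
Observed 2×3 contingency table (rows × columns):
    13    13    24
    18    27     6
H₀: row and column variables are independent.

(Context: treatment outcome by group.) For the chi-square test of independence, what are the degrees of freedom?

df = (r−1)(c−1) = (2−1)·(3−1) = 2

degrees of freedom = 2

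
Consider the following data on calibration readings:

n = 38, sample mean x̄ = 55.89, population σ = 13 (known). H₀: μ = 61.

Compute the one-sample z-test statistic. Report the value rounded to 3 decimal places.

SE = σ/√n = 13/√38 = 2.1089
z = (x̄−μ₀)/SE = (55.89−61)/2.1089 = -2.4231

test statistic = -2.423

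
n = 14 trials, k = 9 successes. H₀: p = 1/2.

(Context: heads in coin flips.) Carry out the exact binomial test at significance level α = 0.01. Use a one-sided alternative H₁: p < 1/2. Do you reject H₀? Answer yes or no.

reject H₀: no

Exact binomial: n=14, k=9, p₀=1/2=0.5000
P(X≤9) from Σ C(n,i)·p₀^i·(1−p₀)^(n−i)
p-value (one-sided, H₁ less) = 0.91022
At α=0.01: p ≥ α → fail to reject H₀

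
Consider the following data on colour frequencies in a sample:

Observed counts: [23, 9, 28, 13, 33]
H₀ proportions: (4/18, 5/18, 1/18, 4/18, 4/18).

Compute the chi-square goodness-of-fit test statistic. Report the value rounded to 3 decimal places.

n = 106; E_i = n·p_i = [23.56, 29.44, 5.89, 23.56, 23.56]
χ² = (23−23.56)²/23.56 + (9−29.44)²/29.44 + (28−5.89)²/5.89 + (13−23.56)²/23.56 + (33−23.56)²/23.56 = 105.7462
df = 4

test statistic = 105.746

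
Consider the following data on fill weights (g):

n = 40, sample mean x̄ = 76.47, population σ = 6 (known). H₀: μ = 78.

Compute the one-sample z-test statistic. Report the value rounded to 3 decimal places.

test statistic = -1.613

SE = σ/√n = 6/√40 = 0.9487
z = (x̄−μ₀)/SE = (76.47−78)/0.9487 = -1.6128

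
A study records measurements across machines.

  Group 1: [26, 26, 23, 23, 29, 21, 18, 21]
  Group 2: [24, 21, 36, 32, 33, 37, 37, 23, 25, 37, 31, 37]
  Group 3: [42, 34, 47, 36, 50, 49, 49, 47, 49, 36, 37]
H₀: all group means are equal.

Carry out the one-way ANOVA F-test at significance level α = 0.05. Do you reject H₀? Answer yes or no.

Group means [23.38, 31.08, 43.27], grand mean 33.419
SSB = Σnᵢ(x̄ᵢ−x̄)² = 1940.575; SSW = ΣΣ(x−x̄ᵢ)² = 912.973
MSB = 1940.575/2 = 970.2875; MSW = 912.973/28 = 32.6062
F = MSB/MSW = 29.7578
df = (2, 28)
p-value (upper-tail) = 0.00000
At α=0.05: p < α → reject H₀

reject H₀: yes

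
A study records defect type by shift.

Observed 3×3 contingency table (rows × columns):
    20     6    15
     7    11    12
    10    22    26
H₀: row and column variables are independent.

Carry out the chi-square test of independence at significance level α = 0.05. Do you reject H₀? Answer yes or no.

reject H₀: yes

Row totals [41, 30, 58], col totals [37, 39, 53], n=129
χ² = (20−11.76)²/11.76 + (6−12.40)²/12.40 + (15−16.84)²/16.84 + (7−8.60)²/8.60 + (11−9.07)²/9.07 + (12−12.33)²/12.33 + (10−16.64)²/16.64 + (22−17.53)²/17.53 + (26−23.83)²/23.83 = 13.9761
df = 4
p-value (upper-tail) = 0.00737
At α=0.05: p < α → reject H₀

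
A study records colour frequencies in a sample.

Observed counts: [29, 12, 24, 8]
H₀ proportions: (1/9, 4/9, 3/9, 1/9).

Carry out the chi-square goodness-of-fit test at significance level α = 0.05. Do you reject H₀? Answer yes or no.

reject H₀: yes

n = 73; E_i = n·p_i = [8.11, 32.44, 24.33, 8.11]
χ² = (29−8.11)²/8.11 + (12−32.44)²/32.44 + (24−24.33)²/24.33 + (8−8.11)²/8.11 = 66.6849
df = 3
p-value (upper-tail) = 0.00000
At α=0.05: p < α → reject H₀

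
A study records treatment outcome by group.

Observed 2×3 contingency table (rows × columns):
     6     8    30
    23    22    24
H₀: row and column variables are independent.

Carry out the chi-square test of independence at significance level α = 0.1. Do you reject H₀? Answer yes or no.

reject H₀: yes

Row totals [44, 69], col totals [29, 30, 54], n=113
χ² = (6−11.29)²/11.29 + (8−11.68)²/11.68 + (30−21.03)²/21.03 + (23−17.71)²/17.71 + (22−18.32)²/18.32 + (24−32.97)²/32.97 = 12.2333
df = 2
p-value (upper-tail) = 0.00221
At α=0.1: p < α → reject H₀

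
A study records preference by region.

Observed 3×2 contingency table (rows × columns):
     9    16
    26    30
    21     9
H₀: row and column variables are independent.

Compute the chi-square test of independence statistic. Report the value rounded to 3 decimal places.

test statistic = 7.037

Row totals [25, 56, 30], col totals [56, 55], n=111
χ² = (9−12.61)²/12.61 + (16−12.39)²/12.39 + (26−28.25)²/28.25 + (30−27.75)²/27.75 + (21−15.14)²/15.14 + (9−14.86)²/14.86 = 7.0373
df = 2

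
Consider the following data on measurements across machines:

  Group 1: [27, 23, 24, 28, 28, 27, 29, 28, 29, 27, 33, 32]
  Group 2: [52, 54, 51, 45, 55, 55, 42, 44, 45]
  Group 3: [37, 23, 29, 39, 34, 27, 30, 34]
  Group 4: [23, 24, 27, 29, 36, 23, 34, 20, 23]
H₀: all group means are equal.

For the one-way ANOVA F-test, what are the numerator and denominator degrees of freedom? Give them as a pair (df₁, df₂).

degrees of freedom = [3, 34]

k = 4 groups, N = 38 total
df = (k−1, N−k) = (4−1, 38−4) = (3, 34)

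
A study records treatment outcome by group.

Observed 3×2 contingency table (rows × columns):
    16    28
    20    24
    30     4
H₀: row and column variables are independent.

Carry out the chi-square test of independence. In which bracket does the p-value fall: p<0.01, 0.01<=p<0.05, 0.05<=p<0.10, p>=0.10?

p-value bracket: p<0.01

Row totals [44, 44, 34], col totals [66, 56], n=122
χ² = (16−23.80)²/23.80 + (28−20.20)²/20.20 + (20−23.80)²/23.80 + (24−20.20)²/20.20 + (30−18.39)²/18.39 + (4−15.61)²/15.61 = 22.8526
df = 2
p-value (upper-tail) = 0.00001
→ bracket: p<0.01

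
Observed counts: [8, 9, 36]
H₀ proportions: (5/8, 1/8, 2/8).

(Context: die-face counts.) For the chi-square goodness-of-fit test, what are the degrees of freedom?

df = k − 1 = 3 − 1 = 2

degrees of freedom = 2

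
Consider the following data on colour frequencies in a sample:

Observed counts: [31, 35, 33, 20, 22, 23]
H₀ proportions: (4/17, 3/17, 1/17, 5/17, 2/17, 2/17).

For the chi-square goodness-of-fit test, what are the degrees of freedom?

degrees of freedom = 5

df = k − 1 = 6 − 1 = 5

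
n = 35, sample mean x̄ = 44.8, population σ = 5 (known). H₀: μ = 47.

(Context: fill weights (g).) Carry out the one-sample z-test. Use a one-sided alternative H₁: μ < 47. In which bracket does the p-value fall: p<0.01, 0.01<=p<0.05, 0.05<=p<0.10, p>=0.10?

SE = σ/√n = 5/√35 = 0.8452
z = (x̄−μ₀)/SE = (44.8−47)/0.8452 = -2.6031
p-value (one-sided, H₁ less) = 0.00462
→ bracket: p<0.01

p-value bracket: p<0.01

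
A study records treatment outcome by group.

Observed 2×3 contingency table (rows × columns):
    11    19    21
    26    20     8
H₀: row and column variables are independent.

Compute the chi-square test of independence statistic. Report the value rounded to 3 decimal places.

Row totals [51, 54], col totals [37, 39, 29], n=105
χ² = (11−17.97)²/17.97 + (19−18.94)²/18.94 + (21−14.09)²/14.09 + (26−19.03)²/19.03 + (20−20.06)²/20.06 + (8−14.91)²/14.91 = 11.8583
df = 2

test statistic = 11.858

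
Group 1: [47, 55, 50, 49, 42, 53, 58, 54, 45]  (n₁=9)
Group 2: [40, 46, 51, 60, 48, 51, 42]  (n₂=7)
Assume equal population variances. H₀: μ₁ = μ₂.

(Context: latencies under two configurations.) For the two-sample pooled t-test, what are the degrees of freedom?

degrees of freedom = 14

df = n₁ + n₂ − 2 = 9 + 7 − 2 = 14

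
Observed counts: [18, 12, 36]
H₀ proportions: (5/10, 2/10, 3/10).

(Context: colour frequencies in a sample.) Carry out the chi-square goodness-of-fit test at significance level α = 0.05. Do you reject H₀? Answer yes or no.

n = 66; E_i = n·p_i = [33.00, 13.20, 19.80]
χ² = (18−33.00)²/33.00 + (12−13.20)²/13.20 + (36−19.80)²/19.80 = 20.1818
df = 2
p-value (upper-tail) = 0.00004
At α=0.05: p < α → reject H₀

reject H₀: yes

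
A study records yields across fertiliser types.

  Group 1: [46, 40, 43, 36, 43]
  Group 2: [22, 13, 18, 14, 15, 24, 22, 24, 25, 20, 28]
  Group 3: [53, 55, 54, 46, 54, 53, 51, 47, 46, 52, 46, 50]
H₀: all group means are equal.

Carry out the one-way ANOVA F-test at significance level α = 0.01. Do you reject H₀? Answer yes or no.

Group means [41.60, 20.45, 50.58], grand mean 37.143
SSB = Σnᵢ(x̄ᵢ−x̄)² = 5330.585; SSW = ΣΣ(x−x̄ᵢ)² = 430.844
MSB = 5330.585/2 = 2665.2923; MSW = 430.844/25 = 17.2338
F = MSB/MSW = 154.6553
df = (2, 25)
p-value (upper-tail) = 0.00000
At α=0.01: p < α → reject H₀

reject H₀: yes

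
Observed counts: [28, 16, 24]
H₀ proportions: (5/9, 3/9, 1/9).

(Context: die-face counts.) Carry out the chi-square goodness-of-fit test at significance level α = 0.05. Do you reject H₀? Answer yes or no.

n = 68; E_i = n·p_i = [37.78, 22.67, 7.56]
χ² = (28−37.78)²/37.78 + (16−22.67)²/22.67 + (24−7.56)²/7.56 = 40.2824
df = 2
p-value (upper-tail) = 0.00000
At α=0.05: p < α → reject H₀

reject H₀: yes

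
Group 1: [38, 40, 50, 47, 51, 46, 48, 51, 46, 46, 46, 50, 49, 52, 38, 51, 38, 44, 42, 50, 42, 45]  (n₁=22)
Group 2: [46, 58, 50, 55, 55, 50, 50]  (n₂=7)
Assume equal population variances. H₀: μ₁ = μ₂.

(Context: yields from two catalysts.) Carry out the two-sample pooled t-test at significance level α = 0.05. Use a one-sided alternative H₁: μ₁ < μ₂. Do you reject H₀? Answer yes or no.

x̄₁=45.909, s₁=4.566, n₁=22
x̄₂=52.000, s₂=4.123, n₂=7
s_p² = [21·4.566² + 6·4.123²]/27 = 19.9933
SE = √(s_p²·(1/22+1/7)) = 1.9404
t = (45.909−52.000)/1.9404 = -3.1391
df = 27
p-value (one-sided, H₁ less) = 0.00204
At α=0.05: p < α → reject H₀

reject H₀: yes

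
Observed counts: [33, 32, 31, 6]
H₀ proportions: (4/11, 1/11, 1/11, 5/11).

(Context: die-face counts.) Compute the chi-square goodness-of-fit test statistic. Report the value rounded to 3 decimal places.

test statistic = 142.205

n = 102; E_i = n·p_i = [37.09, 9.27, 9.27, 46.36]
χ² = (33−37.09)²/37.09 + (32−9.27)²/9.27 + (31−9.27)²/9.27 + (6−46.36)²/46.36 = 142.2054
df = 3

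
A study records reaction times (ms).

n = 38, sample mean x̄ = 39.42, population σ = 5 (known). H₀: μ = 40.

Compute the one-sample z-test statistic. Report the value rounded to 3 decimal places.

SE = σ/√n = 5/√38 = 0.8111
z = (x̄−μ₀)/SE = (39.42−40)/0.8111 = -0.7151

test statistic = -0.715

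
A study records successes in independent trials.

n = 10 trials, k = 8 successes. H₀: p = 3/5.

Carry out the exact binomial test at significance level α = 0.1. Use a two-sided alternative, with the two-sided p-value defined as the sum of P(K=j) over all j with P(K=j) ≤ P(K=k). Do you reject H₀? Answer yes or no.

reject H₀: no

Exact binomial: n=10, k=8, p₀=3/5=0.6000
P(X=j) = C(n,j)·p₀^j·(1−p₀)^(n−j); p = Σ P(X=j) over j with P(X=j) ≤ P(X=8)
p-value (two-sided) = 0.33353
At α=0.1: p ≥ α → fail to reject H₀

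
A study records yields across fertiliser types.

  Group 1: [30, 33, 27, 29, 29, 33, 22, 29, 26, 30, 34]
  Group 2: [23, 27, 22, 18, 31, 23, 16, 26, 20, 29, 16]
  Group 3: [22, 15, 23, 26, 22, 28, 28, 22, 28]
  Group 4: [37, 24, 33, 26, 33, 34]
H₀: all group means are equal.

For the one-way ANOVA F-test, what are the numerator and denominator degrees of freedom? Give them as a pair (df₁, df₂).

degrees of freedom = [3, 33]

k = 4 groups, N = 37 total
df = (k−1, N−k) = (4−1, 37−4) = (3, 33)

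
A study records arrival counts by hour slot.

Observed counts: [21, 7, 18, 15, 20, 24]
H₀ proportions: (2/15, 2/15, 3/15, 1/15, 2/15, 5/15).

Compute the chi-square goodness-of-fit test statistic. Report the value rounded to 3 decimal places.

n = 105; E_i = n·p_i = [14.00, 14.00, 21.00, 7.00, 14.00, 35.00]
χ² = (21−14.00)²/14.00 + (7−14.00)²/14.00 + (18−21.00)²/21.00 + (15−7.00)²/7.00 + (20−14.00)²/14.00 + (24−35.00)²/35.00 = 22.6000
df = 5

test statistic = 22.600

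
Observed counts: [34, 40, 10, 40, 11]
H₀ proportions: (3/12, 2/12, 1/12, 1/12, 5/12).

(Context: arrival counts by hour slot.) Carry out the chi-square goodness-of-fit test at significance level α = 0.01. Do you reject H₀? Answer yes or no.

reject H₀: yes

n = 135; E_i = n·p_i = [33.75, 22.50, 11.25, 11.25, 56.25]
χ² = (34−33.75)²/33.75 + (40−22.50)²/22.50 + (10−11.25)²/11.25 + (40−11.25)²/11.25 + (11−56.25)²/56.25 = 123.6252
df = 4
p-value (upper-tail) = 0.00000
At α=0.01: p < α → reject H₀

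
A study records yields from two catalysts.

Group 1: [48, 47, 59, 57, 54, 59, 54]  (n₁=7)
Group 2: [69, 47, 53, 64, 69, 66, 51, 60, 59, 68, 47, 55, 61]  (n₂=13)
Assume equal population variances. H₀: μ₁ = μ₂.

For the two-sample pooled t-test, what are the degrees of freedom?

degrees of freedom = 18

df = n₁ + n₂ − 2 = 7 + 13 − 2 = 18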